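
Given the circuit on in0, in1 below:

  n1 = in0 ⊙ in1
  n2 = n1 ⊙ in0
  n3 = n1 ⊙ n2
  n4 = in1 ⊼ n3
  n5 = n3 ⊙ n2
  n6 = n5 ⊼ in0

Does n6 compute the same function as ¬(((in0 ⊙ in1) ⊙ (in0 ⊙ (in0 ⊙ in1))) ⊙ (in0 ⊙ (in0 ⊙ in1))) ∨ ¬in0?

n1 = in0 ⊙ in1
n2 = n1 ⊙ in0 = (in0 ⊙ in1) ⊙ in0
n3 = n1 ⊙ n2 = (in0 ⊙ in1) ⊙ ((in0 ⊙ in1) ⊙ in0)
n5 = n3 ⊙ n2 = ((in0 ⊙ in1) ⊙ ((in0 ⊙ in1) ⊙ in0)) ⊙ ((in0 ⊙ in1) ⊙ in0)
n6 = n5 ⊼ in0 = (((in0 ⊙ in1) ⊙ ((in0 ⊙ in1) ⊙ in0)) ⊙ ((in0 ⊙ in1) ⊙ in0)) ⊼ in0
At in0=1, in1=1: circuit gives 0, formula gives 0.
At in0=0, in1=0: circuit gives 1, formula gives 1.
Agrees on all 4 inputs.

Yes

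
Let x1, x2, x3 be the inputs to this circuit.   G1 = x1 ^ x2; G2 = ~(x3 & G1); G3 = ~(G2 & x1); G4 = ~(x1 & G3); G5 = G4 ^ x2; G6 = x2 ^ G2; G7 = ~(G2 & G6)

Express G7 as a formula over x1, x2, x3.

~((~(x3 & (x1 ^ x2))) & (x2 ^ (~(x3 & (x1 ^ x2)))))

G1 = x1 ^ x2
G2 = ~(x3 & G1) = ~(x3 & (x1 ^ x2))
G6 = x2 ^ G2 = x2 ^ (~(x3 & (x1 ^ x2)))
G7 = ~(G2 & G6) = ~((~(x3 & (x1 ^ x2))) & (x2 ^ (~(x3 & (x1 ^ x2)))))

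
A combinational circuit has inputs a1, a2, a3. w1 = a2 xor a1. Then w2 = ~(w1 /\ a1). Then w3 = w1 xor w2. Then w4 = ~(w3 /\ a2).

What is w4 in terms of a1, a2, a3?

w1 = a2 xor a1
w2 = ~(w1 /\ a1) = ~((a2 xor a1) /\ a1)
w3 = w1 xor w2 = (a2 xor a1) xor (~((a2 xor a1) /\ a1))
w4 = ~(w3 /\ a2) = ~(((a2 xor a1) xor (~((a2 xor a1) /\ a1))) /\ a2)

~(((a2 xor a1) xor (~((a2 xor a1) /\ a1))) /\ a2)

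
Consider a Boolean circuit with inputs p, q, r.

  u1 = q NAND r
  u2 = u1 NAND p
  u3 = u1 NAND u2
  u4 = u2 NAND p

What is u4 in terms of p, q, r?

u1 = q NAND r
u2 = u1 NAND p = (q NAND r) NAND p
u4 = u2 NAND p = ((q NAND r) NAND p) NAND p

((q NAND r) NAND p) NAND p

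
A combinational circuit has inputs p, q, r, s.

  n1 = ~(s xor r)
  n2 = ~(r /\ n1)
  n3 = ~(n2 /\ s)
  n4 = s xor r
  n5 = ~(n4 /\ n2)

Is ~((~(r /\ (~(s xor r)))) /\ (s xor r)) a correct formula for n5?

n1 = ~(s xor r)
n2 = ~(r /\ n1) = ~(r /\ (~(s xor r)))
n4 = s xor r
n5 = ~(n4 /\ n2) = ~((s xor r) /\ (~(r /\ (~(s xor r)))))
At p=0, q=0, r=0, s=1: circuit gives 0, formula gives 0.
At p=0, q=0, r=0, s=0: circuit gives 1, formula gives 1.
Agrees on all 16 inputs.

Yes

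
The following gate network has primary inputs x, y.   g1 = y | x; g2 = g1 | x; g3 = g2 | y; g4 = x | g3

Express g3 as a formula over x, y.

g1 = y | x
g2 = g1 | x = (y | x) | x
g3 = g2 | y = ((y | x) | x) | y

((y | x) | x) | y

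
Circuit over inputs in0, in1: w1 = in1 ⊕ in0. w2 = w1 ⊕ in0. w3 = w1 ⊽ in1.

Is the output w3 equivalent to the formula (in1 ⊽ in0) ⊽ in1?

No

w1 = in1 ⊕ in0
w3 = w1 ⊽ in1 = (in1 ⊕ in0) ⊽ in1
At in0=0, in1=0: circuit gives 1, formula gives 0.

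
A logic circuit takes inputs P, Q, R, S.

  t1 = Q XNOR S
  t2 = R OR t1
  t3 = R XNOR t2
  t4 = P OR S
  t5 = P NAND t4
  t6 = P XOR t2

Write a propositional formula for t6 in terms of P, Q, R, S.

P XOR (R OR (Q XNOR S))

t1 = Q XNOR S
t2 = R OR t1 = R OR (Q XNOR S)
t6 = P XOR t2 = P XOR (R OR (Q XNOR S))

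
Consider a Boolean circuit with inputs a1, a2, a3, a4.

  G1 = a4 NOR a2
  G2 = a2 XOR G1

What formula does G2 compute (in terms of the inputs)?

a2 XOR (a4 NOR a2)

G1 = a4 NOR a2
G2 = a2 XOR G1 = a2 XOR (a4 NOR a2)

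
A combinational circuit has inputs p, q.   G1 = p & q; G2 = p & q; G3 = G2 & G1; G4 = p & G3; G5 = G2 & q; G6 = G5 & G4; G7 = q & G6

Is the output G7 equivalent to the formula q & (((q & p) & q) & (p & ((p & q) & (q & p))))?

G1 = p & q
G2 = p & q
G3 = G2 & G1 = (p & q) & (p & q)
G4 = p & G3 = p & ((p & q) & (p & q))
G5 = G2 & q = (p & q) & q
G6 = G5 & G4 = ((p & q) & q) & (p & ((p & q) & (p & q)))
G7 = q & G6 = q & (((p & q) & q) & (p & ((p & q) & (p & q))))
At p=0, q=0: circuit gives 0, formula gives 0.
At p=1, q=1: circuit gives 1, formula gives 1.
Agrees on all 4 inputs.

Yes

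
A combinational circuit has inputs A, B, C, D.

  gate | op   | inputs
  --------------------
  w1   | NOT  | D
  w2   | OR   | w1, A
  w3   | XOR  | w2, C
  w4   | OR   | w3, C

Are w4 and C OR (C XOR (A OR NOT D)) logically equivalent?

Yes

w1 = NOT D
w2 = w1 OR A = NOT D OR A
w3 = w2 XOR C = (NOT D OR A) XOR C
w4 = w3 OR C = ((NOT D OR A) XOR C) OR C
At A=0, B=0, C=0, D=1: circuit gives 0, formula gives 0.
At A=0, B=0, C=0, D=0: circuit gives 1, formula gives 1.
Agrees on all 16 inputs.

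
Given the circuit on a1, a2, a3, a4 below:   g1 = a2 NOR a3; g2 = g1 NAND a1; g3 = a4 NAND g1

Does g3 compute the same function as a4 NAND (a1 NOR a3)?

g1 = a2 NOR a3
g3 = a4 NAND g1 = a4 NAND (a2 NOR a3)
At a1=0, a2=1, a3=0, a4=1: circuit gives 1, formula gives 0.

No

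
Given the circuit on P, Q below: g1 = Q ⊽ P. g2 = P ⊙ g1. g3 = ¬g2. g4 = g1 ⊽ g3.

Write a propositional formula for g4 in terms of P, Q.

g1 = Q ⊽ P
g2 = P ⊙ g1 = P ⊙ (Q ⊽ P)
g3 = ¬g2 = ¬(P ⊙ (Q ⊽ P))
g4 = g1 ⊽ g3 = (Q ⊽ P) ⊽ ¬(P ⊙ (Q ⊽ P))

(Q ⊽ P) ⊽ ¬(P ⊙ (Q ⊽ P))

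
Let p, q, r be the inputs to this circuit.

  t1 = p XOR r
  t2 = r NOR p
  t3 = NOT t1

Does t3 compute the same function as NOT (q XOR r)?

t1 = p XOR r
t3 = NOT t1 = NOT (p XOR r)
At p=0, q=1, r=0: circuit gives 1, formula gives 0.

No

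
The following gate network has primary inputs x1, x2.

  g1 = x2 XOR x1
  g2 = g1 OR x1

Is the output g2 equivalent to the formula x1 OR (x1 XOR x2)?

Yes

g1 = x2 XOR x1
g2 = g1 OR x1 = (x2 XOR x1) OR x1
At x1=0, x2=0: circuit gives 0, formula gives 0.
At x1=0, x2=1: circuit gives 1, formula gives 1.
Agrees on all 4 inputs.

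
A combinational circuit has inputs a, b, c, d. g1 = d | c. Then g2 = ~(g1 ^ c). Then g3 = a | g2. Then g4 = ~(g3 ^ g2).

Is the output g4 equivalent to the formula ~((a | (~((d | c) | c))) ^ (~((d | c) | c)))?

g1 = d | c
g2 = ~(g1 ^ c) = ~((d | c) ^ c)
g3 = a | g2 = a | (~((d | c) ^ c))
g4 = ~(g3 ^ g2) = ~((a | (~((d | c) ^ c))) ^ (~((d | c) ^ c)))
At a=1, b=0, c=1, d=0: circuit gives 1, formula gives 0.

No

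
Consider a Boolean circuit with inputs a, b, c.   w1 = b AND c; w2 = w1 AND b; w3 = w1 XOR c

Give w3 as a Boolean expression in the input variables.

(b AND c) XOR c

w1 = b AND c
w3 = w1 XOR c = (b AND c) XOR c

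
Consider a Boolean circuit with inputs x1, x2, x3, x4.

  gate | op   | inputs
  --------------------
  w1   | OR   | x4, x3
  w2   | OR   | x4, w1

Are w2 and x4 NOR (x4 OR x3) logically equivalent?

w1 = x4 OR x3
w2 = x4 OR w1 = x4 OR (x4 OR x3)
At x1=0, x2=0, x3=0, x4=0: circuit gives 0, formula gives 1.

No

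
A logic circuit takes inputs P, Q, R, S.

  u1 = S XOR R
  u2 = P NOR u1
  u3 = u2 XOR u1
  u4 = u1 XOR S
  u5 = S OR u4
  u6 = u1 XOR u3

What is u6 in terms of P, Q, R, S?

(S XOR R) XOR ((P NOR (S XOR R)) XOR (S XOR R))

u1 = S XOR R
u2 = P NOR u1 = P NOR (S XOR R)
u3 = u2 XOR u1 = (P NOR (S XOR R)) XOR (S XOR R)
u6 = u1 XOR u3 = (S XOR R) XOR ((P NOR (S XOR R)) XOR (S XOR R))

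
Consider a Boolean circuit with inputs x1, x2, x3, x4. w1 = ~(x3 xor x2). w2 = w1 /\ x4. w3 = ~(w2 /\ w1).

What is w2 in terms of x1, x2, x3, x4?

w1 = ~(x3 xor x2)
w2 = w1 /\ x4 = (~(x3 xor x2)) /\ x4

(~(x3 xor x2)) /\ x4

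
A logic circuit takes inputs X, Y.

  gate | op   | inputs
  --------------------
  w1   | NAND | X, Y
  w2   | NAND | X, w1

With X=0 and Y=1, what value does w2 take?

1

w1 = 0 NAND 1 = 1
w2 = 0 NAND 1 = 1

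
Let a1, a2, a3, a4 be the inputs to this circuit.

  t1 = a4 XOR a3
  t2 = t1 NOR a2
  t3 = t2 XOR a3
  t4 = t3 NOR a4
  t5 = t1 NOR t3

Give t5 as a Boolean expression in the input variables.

t1 = a4 XOR a3
t2 = t1 NOR a2 = (a4 XOR a3) NOR a2
t3 = t2 XOR a3 = ((a4 XOR a3) NOR a2) XOR a3
t5 = t1 NOR t3 = (a4 XOR a3) NOR (((a4 XOR a3) NOR a2) XOR a3)

(a4 XOR a3) NOR (((a4 XOR a3) NOR a2) XOR a3)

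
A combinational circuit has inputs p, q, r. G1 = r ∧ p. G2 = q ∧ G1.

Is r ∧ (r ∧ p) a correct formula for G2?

No

G1 = r ∧ p
G2 = q ∧ G1 = q ∧ (r ∧ p)
At p=1, q=0, r=1: circuit gives 0, formula gives 1.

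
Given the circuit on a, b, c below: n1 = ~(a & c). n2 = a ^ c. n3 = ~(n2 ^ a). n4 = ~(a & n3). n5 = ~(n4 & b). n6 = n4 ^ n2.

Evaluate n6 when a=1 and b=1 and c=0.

1

n2 = 1 ^ 0 = 1
n3 = ~(1 ^ 1) = 1
n4 = ~(1 & 1) = 0
n6 = 0 ^ 1 = 1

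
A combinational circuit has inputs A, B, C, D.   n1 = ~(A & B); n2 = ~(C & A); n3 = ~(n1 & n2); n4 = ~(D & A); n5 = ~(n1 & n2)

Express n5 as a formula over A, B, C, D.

n1 = ~(A & B)
n2 = ~(C & A)
n5 = ~(n1 & n2) = ~((~(A & B)) & (~(C & A)))

~((~(A & B)) & (~(C & A)))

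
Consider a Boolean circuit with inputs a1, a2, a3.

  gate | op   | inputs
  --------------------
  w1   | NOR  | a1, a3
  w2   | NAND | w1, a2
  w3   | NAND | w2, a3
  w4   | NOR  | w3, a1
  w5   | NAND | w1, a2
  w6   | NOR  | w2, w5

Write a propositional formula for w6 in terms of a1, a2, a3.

((a1 NOR a3) NAND a2) NOR ((a1 NOR a3) NAND a2)

w1 = a1 NOR a3
w2 = w1 NAND a2 = (a1 NOR a3) NAND a2
w5 = w1 NAND a2 = (a1 NOR a3) NAND a2
w6 = w2 NOR w5 = ((a1 NOR a3) NAND a2) NOR ((a1 NOR a3) NAND a2)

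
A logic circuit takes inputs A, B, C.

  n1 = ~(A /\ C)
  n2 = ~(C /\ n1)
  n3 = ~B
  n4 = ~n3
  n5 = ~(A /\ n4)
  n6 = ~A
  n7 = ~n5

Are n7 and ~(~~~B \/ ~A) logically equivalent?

Yes

n3 = ~B
n4 = ~n3 = ~~B
n5 = ~(A /\ n4) = ~(A /\ ~~B)
n7 = ~n5 = ~(~(A /\ ~~B))
At A=0, B=0, C=0: circuit gives 0, formula gives 0.
At A=1, B=1, C=0: circuit gives 1, formula gives 1.
Agrees on all 8 inputs.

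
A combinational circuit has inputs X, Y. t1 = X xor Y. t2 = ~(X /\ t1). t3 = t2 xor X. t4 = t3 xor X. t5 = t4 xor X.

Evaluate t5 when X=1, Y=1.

0

t1 = 1 xor 1 = 0
t2 = ~(1 /\ 0) = 1
t3 = 1 xor 1 = 0
t4 = 0 xor 1 = 1
t5 = 1 xor 1 = 0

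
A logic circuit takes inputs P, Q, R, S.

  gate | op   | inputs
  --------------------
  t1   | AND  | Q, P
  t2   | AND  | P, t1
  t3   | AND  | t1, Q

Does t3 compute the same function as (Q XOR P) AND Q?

t1 = Q AND P
t3 = t1 AND Q = (Q AND P) AND Q
At P=0, Q=1, R=0, S=0: circuit gives 0, formula gives 1.

No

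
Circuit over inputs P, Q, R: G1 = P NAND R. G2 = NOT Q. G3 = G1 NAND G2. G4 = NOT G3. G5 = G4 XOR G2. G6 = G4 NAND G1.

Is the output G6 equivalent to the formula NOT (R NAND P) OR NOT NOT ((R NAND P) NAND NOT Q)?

G1 = P NAND R
G2 = NOT Q
G3 = G1 NAND G2 = (P NAND R) NAND NOT Q
G4 = NOT G3 = NOT ((P NAND R) NAND NOT Q)
G6 = G4 NAND G1 = NOT ((P NAND R) NAND NOT Q) NAND (P NAND R)
At P=0, Q=0, R=0: circuit gives 0, formula gives 0.
At P=0, Q=1, R=0: circuit gives 1, formula gives 1.
Agrees on all 8 inputs.

Yes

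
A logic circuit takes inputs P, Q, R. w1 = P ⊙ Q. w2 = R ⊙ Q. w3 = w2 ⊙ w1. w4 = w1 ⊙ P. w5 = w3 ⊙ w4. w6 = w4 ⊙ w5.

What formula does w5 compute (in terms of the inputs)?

w1 = P ⊙ Q
w2 = R ⊙ Q
w3 = w2 ⊙ w1 = (R ⊙ Q) ⊙ (P ⊙ Q)
w4 = w1 ⊙ P = (P ⊙ Q) ⊙ P
w5 = w3 ⊙ w4 = ((R ⊙ Q) ⊙ (P ⊙ Q)) ⊙ ((P ⊙ Q) ⊙ P)

((R ⊙ Q) ⊙ (P ⊙ Q)) ⊙ ((P ⊙ Q) ⊙ P)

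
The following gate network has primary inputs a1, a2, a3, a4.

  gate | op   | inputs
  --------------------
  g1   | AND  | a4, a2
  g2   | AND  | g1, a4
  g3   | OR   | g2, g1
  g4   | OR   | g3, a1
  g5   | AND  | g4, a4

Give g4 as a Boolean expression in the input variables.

(((a4 AND a2) AND a4) OR (a4 AND a2)) OR a1

g1 = a4 AND a2
g2 = g1 AND a4 = (a4 AND a2) AND a4
g3 = g2 OR g1 = ((a4 AND a2) AND a4) OR (a4 AND a2)
g4 = g3 OR a1 = (((a4 AND a2) AND a4) OR (a4 AND a2)) OR a1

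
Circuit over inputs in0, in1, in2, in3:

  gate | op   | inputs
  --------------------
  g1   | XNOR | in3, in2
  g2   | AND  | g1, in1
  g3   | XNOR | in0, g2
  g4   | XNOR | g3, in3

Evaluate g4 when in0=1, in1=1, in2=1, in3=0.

1

g1 = 0 XNOR 1 = 0
g2 = 0 AND 1 = 0
g3 = 1 XNOR 0 = 0
g4 = 0 XNOR 0 = 1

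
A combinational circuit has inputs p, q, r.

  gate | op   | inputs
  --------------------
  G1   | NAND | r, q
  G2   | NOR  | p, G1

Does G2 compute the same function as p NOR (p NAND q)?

No

G1 = r NAND q
G2 = p NOR G1 = p NOR (r NAND q)
At p=0, q=1, r=1: circuit gives 1, formula gives 0.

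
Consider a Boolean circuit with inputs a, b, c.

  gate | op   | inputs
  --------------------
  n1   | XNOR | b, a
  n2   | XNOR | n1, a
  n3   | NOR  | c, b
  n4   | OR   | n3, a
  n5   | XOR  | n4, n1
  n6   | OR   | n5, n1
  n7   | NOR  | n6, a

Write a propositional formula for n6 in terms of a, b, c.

n1 = b XNOR a
n3 = c NOR b
n4 = n3 OR a = (c NOR b) OR a
n5 = n4 XOR n1 = ((c NOR b) OR a) XOR (b XNOR a)
n6 = n5 OR n1 = (((c NOR b) OR a) XOR (b XNOR a)) OR (b XNOR a)

(((c NOR b) OR a) XOR (b XNOR a)) OR (b XNOR a)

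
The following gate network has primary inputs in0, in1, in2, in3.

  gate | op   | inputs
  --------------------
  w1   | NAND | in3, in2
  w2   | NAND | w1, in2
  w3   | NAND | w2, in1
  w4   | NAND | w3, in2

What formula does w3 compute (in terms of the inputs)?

((in3 NAND in2) NAND in2) NAND in1

w1 = in3 NAND in2
w2 = w1 NAND in2 = (in3 NAND in2) NAND in2
w3 = w2 NAND in1 = ((in3 NAND in2) NAND in2) NAND in1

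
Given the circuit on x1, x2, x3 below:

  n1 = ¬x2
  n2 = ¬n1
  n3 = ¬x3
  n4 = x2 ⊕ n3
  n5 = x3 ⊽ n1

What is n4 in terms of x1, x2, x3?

x2 ⊕ ¬x3

n3 = ¬x3
n4 = x2 ⊕ n3 = x2 ⊕ ¬x3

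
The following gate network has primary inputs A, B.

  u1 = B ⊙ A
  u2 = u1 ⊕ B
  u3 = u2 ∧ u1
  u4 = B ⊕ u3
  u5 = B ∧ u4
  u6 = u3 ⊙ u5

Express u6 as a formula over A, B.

u1 = B ⊙ A
u2 = u1 ⊕ B = (B ⊙ A) ⊕ B
u3 = u2 ∧ u1 = ((B ⊙ A) ⊕ B) ∧ (B ⊙ A)
u4 = B ⊕ u3 = B ⊕ (((B ⊙ A) ⊕ B) ∧ (B ⊙ A))
u5 = B ∧ u4 = B ∧ (B ⊕ (((B ⊙ A) ⊕ B) ∧ (B ⊙ A)))
u6 = u3 ⊙ u5 = (((B ⊙ A) ⊕ B) ∧ (B ⊙ A)) ⊙ (B ∧ (B ⊕ (((B ⊙ A) ⊕ B) ∧ (B ⊙ A))))

(((B ⊙ A) ⊕ B) ∧ (B ⊙ A)) ⊙ (B ∧ (B ⊕ (((B ⊙ A) ⊕ B) ∧ (B ⊙ A))))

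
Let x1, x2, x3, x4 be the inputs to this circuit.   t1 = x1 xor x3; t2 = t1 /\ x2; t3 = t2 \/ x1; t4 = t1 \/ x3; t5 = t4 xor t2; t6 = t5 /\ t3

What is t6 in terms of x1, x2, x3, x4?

(((x1 xor x3) \/ x3) xor ((x1 xor x3) /\ x2)) /\ (((x1 xor x3) /\ x2) \/ x1)

t1 = x1 xor x3
t2 = t1 /\ x2 = (x1 xor x3) /\ x2
t3 = t2 \/ x1 = ((x1 xor x3) /\ x2) \/ x1
t4 = t1 \/ x3 = (x1 xor x3) \/ x3
t5 = t4 xor t2 = ((x1 xor x3) \/ x3) xor ((x1 xor x3) /\ x2)
t6 = t5 /\ t3 = (((x1 xor x3) \/ x3) xor ((x1 xor x3) /\ x2)) /\ (((x1 xor x3) /\ x2) \/ x1)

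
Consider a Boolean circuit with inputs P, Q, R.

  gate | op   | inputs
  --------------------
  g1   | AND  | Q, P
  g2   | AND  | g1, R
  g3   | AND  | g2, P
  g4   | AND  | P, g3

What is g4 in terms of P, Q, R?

g1 = Q AND P
g2 = g1 AND R = (Q AND P) AND R
g3 = g2 AND P = ((Q AND P) AND R) AND P
g4 = P AND g3 = P AND (((Q AND P) AND R) AND P)

P AND (((Q AND P) AND R) AND P)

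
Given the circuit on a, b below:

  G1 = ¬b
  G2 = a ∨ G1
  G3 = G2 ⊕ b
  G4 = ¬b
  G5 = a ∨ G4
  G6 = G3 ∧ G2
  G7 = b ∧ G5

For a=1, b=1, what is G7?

1

G4 = ¬1 = 0
G5 = 1 ∨ 0 = 1
G7 = 1 ∧ 1 = 1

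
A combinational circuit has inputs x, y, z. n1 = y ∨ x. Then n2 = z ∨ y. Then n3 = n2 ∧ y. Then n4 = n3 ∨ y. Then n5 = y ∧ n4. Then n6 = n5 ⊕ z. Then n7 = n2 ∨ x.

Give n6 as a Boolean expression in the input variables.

(y ∧ (((z ∨ y) ∧ y) ∨ y)) ⊕ z

n2 = z ∨ y
n3 = n2 ∧ y = (z ∨ y) ∧ y
n4 = n3 ∨ y = ((z ∨ y) ∧ y) ∨ y
n5 = y ∧ n4 = y ∧ (((z ∨ y) ∧ y) ∨ y)
n6 = n5 ⊕ z = (y ∧ (((z ∨ y) ∧ y) ∨ y)) ⊕ z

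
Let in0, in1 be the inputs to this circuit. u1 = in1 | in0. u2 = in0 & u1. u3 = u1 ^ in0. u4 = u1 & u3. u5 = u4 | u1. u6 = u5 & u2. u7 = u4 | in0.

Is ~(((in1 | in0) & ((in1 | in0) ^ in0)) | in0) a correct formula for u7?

No

u1 = in1 | in0
u3 = u1 ^ in0 = (in1 | in0) ^ in0
u4 = u1 & u3 = (in1 | in0) & ((in1 | in0) ^ in0)
u7 = u4 | in0 = ((in1 | in0) & ((in1 | in0) ^ in0)) | in0
At in0=0, in1=0: circuit gives 0, formula gives 1.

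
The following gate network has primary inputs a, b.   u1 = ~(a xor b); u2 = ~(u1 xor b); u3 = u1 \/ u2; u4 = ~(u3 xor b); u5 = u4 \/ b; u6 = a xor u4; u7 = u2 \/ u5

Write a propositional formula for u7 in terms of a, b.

u1 = ~(a xor b)
u2 = ~(u1 xor b) = ~((~(a xor b)) xor b)
u3 = u1 \/ u2 = (~(a xor b)) \/ (~((~(a xor b)) xor b))
u4 = ~(u3 xor b) = ~(((~(a xor b)) \/ (~((~(a xor b)) xor b))) xor b)
u5 = u4 \/ b = (~(((~(a xor b)) \/ (~((~(a xor b)) xor b))) xor b)) \/ b
u7 = u2 \/ u5 = (~((~(a xor b)) xor b)) \/ ((~(((~(a xor b)) \/ (~((~(a xor b)) xor b))) xor b)) \/ b)

(~((~(a xor b)) xor b)) \/ ((~(((~(a xor b)) \/ (~((~(a xor b)) xor b))) xor b)) \/ b)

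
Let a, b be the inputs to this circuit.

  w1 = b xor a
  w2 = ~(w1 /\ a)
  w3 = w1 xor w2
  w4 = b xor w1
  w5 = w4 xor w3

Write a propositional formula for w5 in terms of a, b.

w1 = b xor a
w2 = ~(w1 /\ a) = ~((b xor a) /\ a)
w3 = w1 xor w2 = (b xor a) xor (~((b xor a) /\ a))
w4 = b xor w1 = b xor (b xor a)
w5 = w4 xor w3 = (b xor (b xor a)) xor ((b xor a) xor (~((b xor a) /\ a)))

(b xor (b xor a)) xor ((b xor a) xor (~((b xor a) /\ a)))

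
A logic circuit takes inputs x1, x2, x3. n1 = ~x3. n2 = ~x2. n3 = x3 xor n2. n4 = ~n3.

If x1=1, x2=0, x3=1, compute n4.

1

n2 = ~0 = 1
n3 = 1 xor 1 = 0
n4 = ~0 = 1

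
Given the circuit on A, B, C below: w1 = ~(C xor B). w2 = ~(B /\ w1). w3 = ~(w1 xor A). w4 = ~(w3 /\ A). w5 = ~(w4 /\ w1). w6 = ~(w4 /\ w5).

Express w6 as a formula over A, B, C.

w1 = ~(C xor B)
w3 = ~(w1 xor A) = ~((~(C xor B)) xor A)
w4 = ~(w3 /\ A) = ~((~((~(C xor B)) xor A)) /\ A)
w5 = ~(w4 /\ w1) = ~((~((~((~(C xor B)) xor A)) /\ A)) /\ (~(C xor B)))
w6 = ~(w4 /\ w5) = ~((~((~((~(C xor B)) xor A)) /\ A)) /\ (~((~((~((~(C xor B)) xor A)) /\ A)) /\ (~(C xor B)))))

~((~((~((~(C xor B)) xor A)) /\ A)) /\ (~((~((~((~(C xor B)) xor A)) /\ A)) /\ (~(C xor B)))))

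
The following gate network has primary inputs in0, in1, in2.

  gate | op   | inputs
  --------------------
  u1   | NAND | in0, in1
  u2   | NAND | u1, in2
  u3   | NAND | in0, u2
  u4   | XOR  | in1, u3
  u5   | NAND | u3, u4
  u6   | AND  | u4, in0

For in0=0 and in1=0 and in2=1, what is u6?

u1 = 0 NAND 0 = 1
u2 = 1 NAND 1 = 0
u3 = 0 NAND 0 = 1
u4 = 0 XOR 1 = 1
u6 = 1 AND 0 = 0

0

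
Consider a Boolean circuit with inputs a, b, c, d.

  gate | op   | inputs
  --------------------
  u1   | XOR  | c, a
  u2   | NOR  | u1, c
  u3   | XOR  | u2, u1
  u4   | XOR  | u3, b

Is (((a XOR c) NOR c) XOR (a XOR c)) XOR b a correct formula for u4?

Yes

u1 = c XOR a
u2 = u1 NOR c = (c XOR a) NOR c
u3 = u2 XOR u1 = ((c XOR a) NOR c) XOR (c XOR a)
u4 = u3 XOR b = (((c XOR a) NOR c) XOR (c XOR a)) XOR b
At a=0, b=1, c=0, d=0: circuit gives 0, formula gives 0.
At a=0, b=0, c=0, d=0: circuit gives 1, formula gives 1.
Agrees on all 16 inputs.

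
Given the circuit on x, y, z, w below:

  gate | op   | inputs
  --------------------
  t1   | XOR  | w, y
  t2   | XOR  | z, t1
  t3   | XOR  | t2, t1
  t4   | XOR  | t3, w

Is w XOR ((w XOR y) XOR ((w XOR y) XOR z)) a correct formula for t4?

t1 = w XOR y
t2 = z XOR t1 = z XOR (w XOR y)
t3 = t2 XOR t1 = (z XOR (w XOR y)) XOR (w XOR y)
t4 = t3 XOR w = ((z XOR (w XOR y)) XOR (w XOR y)) XOR w
At x=0, y=0, z=0, w=0: circuit gives 0, formula gives 0.
At x=0, y=0, z=0, w=1: circuit gives 1, formula gives 1.
Agrees on all 16 inputs.

Yes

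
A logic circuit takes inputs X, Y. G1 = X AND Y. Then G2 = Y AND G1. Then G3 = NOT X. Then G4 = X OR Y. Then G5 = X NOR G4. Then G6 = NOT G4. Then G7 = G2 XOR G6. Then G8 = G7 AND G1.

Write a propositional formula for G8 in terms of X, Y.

((Y AND (X AND Y)) XOR NOT (X OR Y)) AND (X AND Y)

G1 = X AND Y
G2 = Y AND G1 = Y AND (X AND Y)
G4 = X OR Y
G6 = NOT G4 = NOT (X OR Y)
G7 = G2 XOR G6 = (Y AND (X AND Y)) XOR NOT (X OR Y)
G8 = G7 AND G1 = ((Y AND (X AND Y)) XOR NOT (X OR Y)) AND (X AND Y)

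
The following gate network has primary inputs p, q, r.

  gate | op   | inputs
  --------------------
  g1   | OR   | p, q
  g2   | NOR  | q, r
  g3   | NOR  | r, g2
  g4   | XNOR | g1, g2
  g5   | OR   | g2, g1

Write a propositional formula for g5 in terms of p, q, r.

g1 = p OR q
g2 = q NOR r
g5 = g2 OR g1 = (q NOR r) OR (p OR q)

(q NOR r) OR (p OR q)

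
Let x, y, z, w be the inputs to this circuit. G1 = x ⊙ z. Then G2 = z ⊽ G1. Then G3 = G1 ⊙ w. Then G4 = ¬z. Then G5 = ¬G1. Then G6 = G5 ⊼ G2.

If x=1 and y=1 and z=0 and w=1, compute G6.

0

G1 = 1 ⊙ 0 = 0
G2 = 0 ⊽ 0 = 1
G5 = ¬0 = 1
G6 = 1 ⊼ 1 = 0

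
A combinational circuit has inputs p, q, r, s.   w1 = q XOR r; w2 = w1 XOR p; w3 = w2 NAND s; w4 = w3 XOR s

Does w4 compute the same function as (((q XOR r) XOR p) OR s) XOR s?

w1 = q XOR r
w2 = w1 XOR p = (q XOR r) XOR p
w3 = w2 NAND s = ((q XOR r) XOR p) NAND s
w4 = w3 XOR s = (((q XOR r) XOR p) NAND s) XOR s
At p=0, q=0, r=0, s=0: circuit gives 1, formula gives 0.

No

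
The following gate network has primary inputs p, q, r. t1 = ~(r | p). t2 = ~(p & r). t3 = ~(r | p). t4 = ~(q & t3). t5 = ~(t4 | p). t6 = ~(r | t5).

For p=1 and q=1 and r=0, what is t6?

t3 = ~(0 | 1) = 0
t4 = ~(1 & 0) = 1
t5 = ~(1 | 1) = 0
t6 = ~(0 | 0) = 1

1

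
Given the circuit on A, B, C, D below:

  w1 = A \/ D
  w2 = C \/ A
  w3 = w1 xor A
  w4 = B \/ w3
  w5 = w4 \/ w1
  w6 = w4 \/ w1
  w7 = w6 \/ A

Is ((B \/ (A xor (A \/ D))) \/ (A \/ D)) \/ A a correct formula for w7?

Yes

w1 = A \/ D
w3 = w1 xor A = (A \/ D) xor A
w4 = B \/ w3 = B \/ ((A \/ D) xor A)
w6 = w4 \/ w1 = (B \/ ((A \/ D) xor A)) \/ (A \/ D)
w7 = w6 \/ A = ((B \/ ((A \/ D) xor A)) \/ (A \/ D)) \/ A
At A=0, B=0, C=0, D=0: circuit gives 0, formula gives 0.
At A=0, B=0, C=0, D=1: circuit gives 1, formula gives 1.
Agrees on all 16 inputs.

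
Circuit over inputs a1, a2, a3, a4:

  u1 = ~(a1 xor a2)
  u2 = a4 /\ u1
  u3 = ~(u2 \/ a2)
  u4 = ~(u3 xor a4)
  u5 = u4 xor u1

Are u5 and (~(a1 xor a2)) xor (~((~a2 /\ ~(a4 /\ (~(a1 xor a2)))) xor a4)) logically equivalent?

u1 = ~(a1 xor a2)
u2 = a4 /\ u1 = a4 /\ (~(a1 xor a2))
u3 = ~(u2 \/ a2) = ~((a4 /\ (~(a1 xor a2))) \/ a2)
u4 = ~(u3 xor a4) = ~((~((a4 /\ (~(a1 xor a2))) \/ a2)) xor a4)
u5 = u4 xor u1 = (~((~((a4 /\ (~(a1 xor a2))) \/ a2)) xor a4)) xor (~(a1 xor a2))
At a1=0, a2=1, a3=0, a4=1: circuit gives 0, formula gives 0.
At a1=0, a2=0, a3=0, a4=0: circuit gives 1, formula gives 1.
Agrees on all 16 inputs.

Yes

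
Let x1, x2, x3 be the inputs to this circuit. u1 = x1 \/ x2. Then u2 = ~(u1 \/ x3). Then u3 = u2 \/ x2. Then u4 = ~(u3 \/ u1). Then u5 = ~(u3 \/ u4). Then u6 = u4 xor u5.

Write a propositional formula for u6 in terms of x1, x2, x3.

(~(((~((x1 \/ x2) \/ x3)) \/ x2) \/ (x1 \/ x2))) xor (~(((~((x1 \/ x2) \/ x3)) \/ x2) \/ (~(((~((x1 \/ x2) \/ x3)) \/ x2) \/ (x1 \/ x2)))))

u1 = x1 \/ x2
u2 = ~(u1 \/ x3) = ~((x1 \/ x2) \/ x3)
u3 = u2 \/ x2 = (~((x1 \/ x2) \/ x3)) \/ x2
u4 = ~(u3 \/ u1) = ~(((~((x1 \/ x2) \/ x3)) \/ x2) \/ (x1 \/ x2))
u5 = ~(u3 \/ u4) = ~(((~((x1 \/ x2) \/ x3)) \/ x2) \/ (~(((~((x1 \/ x2) \/ x3)) \/ x2) \/ (x1 \/ x2))))
u6 = u4 xor u5 = (~(((~((x1 \/ x2) \/ x3)) \/ x2) \/ (x1 \/ x2))) xor (~(((~((x1 \/ x2) \/ x3)) \/ x2) \/ (~(((~((x1 \/ x2) \/ x3)) \/ x2) \/ (x1 \/ x2)))))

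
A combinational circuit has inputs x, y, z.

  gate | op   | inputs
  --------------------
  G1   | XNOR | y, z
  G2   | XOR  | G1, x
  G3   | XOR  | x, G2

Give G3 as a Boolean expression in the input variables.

x XOR ((y XNOR z) XOR x)

G1 = y XNOR z
G2 = G1 XOR x = (y XNOR z) XOR x
G3 = x XOR G2 = x XOR ((y XNOR z) XOR x)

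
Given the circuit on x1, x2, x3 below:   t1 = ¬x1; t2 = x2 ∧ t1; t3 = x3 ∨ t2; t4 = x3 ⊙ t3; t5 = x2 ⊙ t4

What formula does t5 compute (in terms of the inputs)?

x2 ⊙ (x3 ⊙ (x3 ∨ (x2 ∧ ¬x1)))

t1 = ¬x1
t2 = x2 ∧ t1 = x2 ∧ ¬x1
t3 = x3 ∨ t2 = x3 ∨ (x2 ∧ ¬x1)
t4 = x3 ⊙ t3 = x3 ⊙ (x3 ∨ (x2 ∧ ¬x1))
t5 = x2 ⊙ t4 = x2 ⊙ (x3 ⊙ (x3 ∨ (x2 ∧ ¬x1)))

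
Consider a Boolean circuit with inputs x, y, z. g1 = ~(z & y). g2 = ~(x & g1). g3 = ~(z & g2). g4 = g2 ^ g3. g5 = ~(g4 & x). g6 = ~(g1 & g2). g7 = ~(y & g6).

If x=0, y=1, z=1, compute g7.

g1 = ~(1 & 1) = 0
g2 = ~(0 & 0) = 1
g6 = ~(0 & 1) = 1
g7 = ~(1 & 1) = 0

0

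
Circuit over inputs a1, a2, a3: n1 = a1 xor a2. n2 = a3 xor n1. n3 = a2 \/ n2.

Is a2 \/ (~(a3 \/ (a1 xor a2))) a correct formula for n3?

n1 = a1 xor a2
n2 = a3 xor n1 = a3 xor (a1 xor a2)
n3 = a2 \/ n2 = a2 \/ (a3 xor (a1 xor a2))
At a1=0, a2=0, a3=0: circuit gives 0, formula gives 1.

No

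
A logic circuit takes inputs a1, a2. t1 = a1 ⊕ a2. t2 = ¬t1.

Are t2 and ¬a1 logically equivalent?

No

t1 = a1 ⊕ a2
t2 = ¬t1 = ¬(a1 ⊕ a2)
At a1=0, a2=1: circuit gives 0, formula gives 1.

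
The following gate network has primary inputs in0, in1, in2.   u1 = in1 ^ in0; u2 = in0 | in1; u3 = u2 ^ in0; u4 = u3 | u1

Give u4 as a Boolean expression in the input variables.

((in0 | in1) ^ in0) | (in1 ^ in0)

u1 = in1 ^ in0
u2 = in0 | in1
u3 = u2 ^ in0 = (in0 | in1) ^ in0
u4 = u3 | u1 = ((in0 | in1) ^ in0) | (in1 ^ in0)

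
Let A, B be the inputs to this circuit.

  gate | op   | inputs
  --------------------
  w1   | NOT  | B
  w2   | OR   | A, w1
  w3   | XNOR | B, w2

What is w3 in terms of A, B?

B XNOR (A OR NOT B)

w1 = NOT B
w2 = A OR w1 = A OR NOT B
w3 = B XNOR w2 = B XNOR (A OR NOT B)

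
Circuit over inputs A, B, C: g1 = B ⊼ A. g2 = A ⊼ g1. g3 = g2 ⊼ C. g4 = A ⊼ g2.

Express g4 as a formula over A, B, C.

A ⊼ (A ⊼ (B ⊼ A))

g1 = B ⊼ A
g2 = A ⊼ g1 = A ⊼ (B ⊼ A)
g4 = A ⊼ g2 = A ⊼ (A ⊼ (B ⊼ A))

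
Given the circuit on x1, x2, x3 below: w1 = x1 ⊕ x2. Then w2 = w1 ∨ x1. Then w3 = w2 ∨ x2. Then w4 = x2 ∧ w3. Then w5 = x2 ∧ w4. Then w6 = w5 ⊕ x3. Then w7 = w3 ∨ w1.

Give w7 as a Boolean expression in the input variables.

(((x1 ⊕ x2) ∨ x1) ∨ x2) ∨ (x1 ⊕ x2)

w1 = x1 ⊕ x2
w2 = w1 ∨ x1 = (x1 ⊕ x2) ∨ x1
w3 = w2 ∨ x2 = ((x1 ⊕ x2) ∨ x1) ∨ x2
w7 = w3 ∨ w1 = (((x1 ⊕ x2) ∨ x1) ∨ x2) ∨ (x1 ⊕ x2)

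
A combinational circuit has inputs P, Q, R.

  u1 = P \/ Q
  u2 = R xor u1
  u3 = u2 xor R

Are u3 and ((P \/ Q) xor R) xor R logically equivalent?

Yes

u1 = P \/ Q
u2 = R xor u1 = R xor (P \/ Q)
u3 = u2 xor R = (R xor (P \/ Q)) xor R
At P=0, Q=0, R=0: circuit gives 0, formula gives 0.
At P=0, Q=1, R=0: circuit gives 1, formula gives 1.
Agrees on all 8 inputs.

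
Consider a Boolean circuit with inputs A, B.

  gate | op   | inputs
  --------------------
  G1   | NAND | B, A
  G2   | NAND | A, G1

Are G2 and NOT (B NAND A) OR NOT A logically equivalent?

Yes

G1 = B NAND A
G2 = A NAND G1 = A NAND (B NAND A)
At A=1, B=0: circuit gives 0, formula gives 0.
At A=0, B=0: circuit gives 1, formula gives 1.
Agrees on all 4 inputs.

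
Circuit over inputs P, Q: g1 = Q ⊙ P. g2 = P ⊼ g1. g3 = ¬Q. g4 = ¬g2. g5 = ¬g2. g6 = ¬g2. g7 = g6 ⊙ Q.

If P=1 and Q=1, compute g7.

1

g1 = 1 ⊙ 1 = 1
g2 = 1 ⊼ 1 = 0
g6 = ¬0 = 1
g7 = 1 ⊙ 1 = 1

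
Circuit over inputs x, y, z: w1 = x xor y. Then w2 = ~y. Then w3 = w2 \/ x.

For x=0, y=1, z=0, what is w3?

w2 = ~1 = 0
w3 = 0 \/ 0 = 0

0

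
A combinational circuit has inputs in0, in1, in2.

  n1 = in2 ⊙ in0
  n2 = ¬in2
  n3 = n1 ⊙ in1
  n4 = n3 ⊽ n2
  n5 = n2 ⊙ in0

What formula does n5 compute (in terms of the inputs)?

¬in2 ⊙ in0

n2 = ¬in2
n5 = n2 ⊙ in0 = ¬in2 ⊙ in0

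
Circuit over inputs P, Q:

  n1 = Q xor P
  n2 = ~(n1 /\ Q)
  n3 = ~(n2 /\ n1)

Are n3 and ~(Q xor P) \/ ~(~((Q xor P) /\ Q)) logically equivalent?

Yes

n1 = Q xor P
n2 = ~(n1 /\ Q) = ~((Q xor P) /\ Q)
n3 = ~(n2 /\ n1) = ~((~((Q xor P) /\ Q)) /\ (Q xor P))
At P=1, Q=0: circuit gives 0, formula gives 0.
At P=0, Q=0: circuit gives 1, formula gives 1.
Agrees on all 4 inputs.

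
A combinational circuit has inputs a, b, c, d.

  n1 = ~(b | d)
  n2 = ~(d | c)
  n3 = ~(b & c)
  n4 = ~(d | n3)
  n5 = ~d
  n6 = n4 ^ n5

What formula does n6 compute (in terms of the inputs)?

n3 = ~(b & c)
n4 = ~(d | n3) = ~(d | (~(b & c)))
n5 = ~d
n6 = n4 ^ n5 = (~(d | (~(b & c)))) ^ ~d

(~(d | (~(b & c)))) ^ ~d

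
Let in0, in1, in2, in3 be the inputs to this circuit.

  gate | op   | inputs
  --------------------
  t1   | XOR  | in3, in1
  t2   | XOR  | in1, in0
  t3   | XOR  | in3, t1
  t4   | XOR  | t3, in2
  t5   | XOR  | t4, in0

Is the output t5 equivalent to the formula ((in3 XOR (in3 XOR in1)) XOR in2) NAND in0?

No

t1 = in3 XOR in1
t3 = in3 XOR t1 = in3 XOR (in3 XOR in1)
t4 = t3 XOR in2 = (in3 XOR (in3 XOR in1)) XOR in2
t5 = t4 XOR in0 = ((in3 XOR (in3 XOR in1)) XOR in2) XOR in0
At in0=0, in1=0, in2=0, in3=0: circuit gives 0, formula gives 1.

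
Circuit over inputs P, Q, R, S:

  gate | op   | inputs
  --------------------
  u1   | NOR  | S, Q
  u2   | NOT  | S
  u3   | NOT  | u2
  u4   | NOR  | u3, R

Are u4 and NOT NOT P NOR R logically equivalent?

u2 = NOT S
u3 = NOT u2 = NOT NOT S
u4 = u3 NOR R = NOT NOT S NOR R
At P=0, Q=0, R=0, S=1: circuit gives 0, formula gives 1.

No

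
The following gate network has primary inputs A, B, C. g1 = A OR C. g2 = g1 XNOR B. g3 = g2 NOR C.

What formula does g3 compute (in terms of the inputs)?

g1 = A OR C
g2 = g1 XNOR B = (A OR C) XNOR B
g3 = g2 NOR C = ((A OR C) XNOR B) NOR C

((A OR C) XNOR B) NOR C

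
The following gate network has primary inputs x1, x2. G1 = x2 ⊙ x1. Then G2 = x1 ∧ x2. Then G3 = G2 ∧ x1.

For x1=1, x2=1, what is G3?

G2 = 1 ∧ 1 = 1
G3 = 1 ∧ 1 = 1

1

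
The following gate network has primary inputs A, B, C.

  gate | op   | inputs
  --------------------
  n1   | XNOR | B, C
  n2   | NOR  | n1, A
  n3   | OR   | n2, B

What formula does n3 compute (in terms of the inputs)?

n1 = B XNOR C
n2 = n1 NOR A = (B XNOR C) NOR A
n3 = n2 OR B = ((B XNOR C) NOR A) OR B

((B XNOR C) NOR A) OR B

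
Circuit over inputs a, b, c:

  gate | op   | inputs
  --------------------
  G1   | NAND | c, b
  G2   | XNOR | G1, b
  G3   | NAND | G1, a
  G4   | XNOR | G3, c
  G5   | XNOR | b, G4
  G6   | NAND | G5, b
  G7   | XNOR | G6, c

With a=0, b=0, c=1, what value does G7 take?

1

G1 = 1 NAND 0 = 1
G3 = 1 NAND 0 = 1
G4 = 1 XNOR 1 = 1
G5 = 0 XNOR 1 = 0
G6 = 0 NAND 0 = 1
G7 = 1 XNOR 1 = 1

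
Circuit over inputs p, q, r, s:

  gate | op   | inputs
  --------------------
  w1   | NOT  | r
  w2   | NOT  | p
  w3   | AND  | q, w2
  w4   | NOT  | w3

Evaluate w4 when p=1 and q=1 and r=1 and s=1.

w2 = NOT 1 = 0
w3 = 1 AND 0 = 0
w4 = NOT 0 = 1

1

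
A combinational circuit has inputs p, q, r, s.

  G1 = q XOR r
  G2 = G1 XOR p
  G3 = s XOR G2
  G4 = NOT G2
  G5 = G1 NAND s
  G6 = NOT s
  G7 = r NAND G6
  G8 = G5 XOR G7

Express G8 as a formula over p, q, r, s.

((q XOR r) NAND s) XOR (r NAND NOT s)

G1 = q XOR r
G5 = G1 NAND s = (q XOR r) NAND s
G6 = NOT s
G7 = r NAND G6 = r NAND NOT s
G8 = G5 XOR G7 = ((q XOR r) NAND s) XOR (r NAND NOT s)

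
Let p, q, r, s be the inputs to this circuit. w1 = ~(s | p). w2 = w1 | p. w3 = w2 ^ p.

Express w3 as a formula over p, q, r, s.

w1 = ~(s | p)
w2 = w1 | p = (~(s | p)) | p
w3 = w2 ^ p = ((~(s | p)) | p) ^ p

((~(s | p)) | p) ^ p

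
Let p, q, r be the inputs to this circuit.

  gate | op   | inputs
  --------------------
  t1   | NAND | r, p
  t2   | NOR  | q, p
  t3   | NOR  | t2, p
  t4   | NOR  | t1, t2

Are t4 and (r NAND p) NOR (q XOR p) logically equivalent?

t1 = r NAND p
t2 = q NOR p
t4 = t1 NOR t2 = (r NAND p) NOR (q NOR p)
At p=1, q=0, r=1: circuit gives 1, formula gives 0.

No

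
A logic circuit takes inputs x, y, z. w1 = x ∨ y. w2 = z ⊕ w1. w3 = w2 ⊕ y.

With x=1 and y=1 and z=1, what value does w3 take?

w1 = 1 ∨ 1 = 1
w2 = 1 ⊕ 1 = 0
w3 = 0 ⊕ 1 = 1

1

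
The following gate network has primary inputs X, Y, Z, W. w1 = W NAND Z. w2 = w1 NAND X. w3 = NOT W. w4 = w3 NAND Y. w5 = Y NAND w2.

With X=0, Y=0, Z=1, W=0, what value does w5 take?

w1 = 0 NAND 1 = 1
w2 = 1 NAND 0 = 1
w5 = 0 NAND 1 = 1

1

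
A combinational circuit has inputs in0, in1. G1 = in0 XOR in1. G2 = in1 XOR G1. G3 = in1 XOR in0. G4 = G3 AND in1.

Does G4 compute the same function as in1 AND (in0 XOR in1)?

Yes

G3 = in1 XOR in0
G4 = G3 AND in1 = (in1 XOR in0) AND in1
At in0=0, in1=0: circuit gives 0, formula gives 0.
At in0=0, in1=1: circuit gives 1, formula gives 1.
Agrees on all 4 inputs.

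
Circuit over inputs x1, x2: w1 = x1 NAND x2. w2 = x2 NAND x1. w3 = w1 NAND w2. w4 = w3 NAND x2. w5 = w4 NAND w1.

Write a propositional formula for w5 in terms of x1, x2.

(((x1 NAND x2) NAND (x2 NAND x1)) NAND x2) NAND (x1 NAND x2)

w1 = x1 NAND x2
w2 = x2 NAND x1
w3 = w1 NAND w2 = (x1 NAND x2) NAND (x2 NAND x1)
w4 = w3 NAND x2 = ((x1 NAND x2) NAND (x2 NAND x1)) NAND x2
w5 = w4 NAND w1 = (((x1 NAND x2) NAND (x2 NAND x1)) NAND x2) NAND (x1 NAND x2)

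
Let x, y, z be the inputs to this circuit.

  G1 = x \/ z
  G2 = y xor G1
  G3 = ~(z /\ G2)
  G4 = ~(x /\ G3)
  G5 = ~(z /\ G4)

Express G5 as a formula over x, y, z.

G1 = x \/ z
G2 = y xor G1 = y xor (x \/ z)
G3 = ~(z /\ G2) = ~(z /\ (y xor (x \/ z)))
G4 = ~(x /\ G3) = ~(x /\ (~(z /\ (y xor (x \/ z)))))
G5 = ~(z /\ G4) = ~(z /\ (~(x /\ (~(z /\ (y xor (x \/ z)))))))

~(z /\ (~(x /\ (~(z /\ (y xor (x \/ z)))))))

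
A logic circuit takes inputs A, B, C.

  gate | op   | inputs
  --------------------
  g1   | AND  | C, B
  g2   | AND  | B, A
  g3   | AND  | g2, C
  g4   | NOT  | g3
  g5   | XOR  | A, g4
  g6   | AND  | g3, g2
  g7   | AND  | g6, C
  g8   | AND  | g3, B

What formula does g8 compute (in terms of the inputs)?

((B AND A) AND C) AND B

g2 = B AND A
g3 = g2 AND C = (B AND A) AND C
g8 = g3 AND B = ((B AND A) AND C) AND B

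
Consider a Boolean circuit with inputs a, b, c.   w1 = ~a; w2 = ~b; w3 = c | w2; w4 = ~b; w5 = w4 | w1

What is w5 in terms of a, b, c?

~b | ~a

w1 = ~a
w4 = ~b
w5 = w4 | w1 = ~b | ~a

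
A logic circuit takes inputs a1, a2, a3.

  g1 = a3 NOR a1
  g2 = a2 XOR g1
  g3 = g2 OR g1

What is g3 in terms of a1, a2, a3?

g1 = a3 NOR a1
g2 = a2 XOR g1 = a2 XOR (a3 NOR a1)
g3 = g2 OR g1 = (a2 XOR (a3 NOR a1)) OR (a3 NOR a1)

(a2 XOR (a3 NOR a1)) OR (a3 NOR a1)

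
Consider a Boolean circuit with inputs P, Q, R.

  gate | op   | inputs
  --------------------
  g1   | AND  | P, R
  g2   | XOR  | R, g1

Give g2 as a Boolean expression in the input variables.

g1 = P AND R
g2 = R XOR g1 = R XOR (P AND R)

R XOR (P AND R)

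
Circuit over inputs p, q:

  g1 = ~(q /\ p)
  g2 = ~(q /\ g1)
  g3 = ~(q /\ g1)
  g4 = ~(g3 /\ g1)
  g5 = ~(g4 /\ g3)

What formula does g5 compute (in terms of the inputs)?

~((~((~(q /\ (~(q /\ p)))) /\ (~(q /\ p)))) /\ (~(q /\ (~(q /\ p)))))

g1 = ~(q /\ p)
g3 = ~(q /\ g1) = ~(q /\ (~(q /\ p)))
g4 = ~(g3 /\ g1) = ~((~(q /\ (~(q /\ p)))) /\ (~(q /\ p)))
g5 = ~(g4 /\ g3) = ~((~((~(q /\ (~(q /\ p)))) /\ (~(q /\ p)))) /\ (~(q /\ (~(q /\ p)))))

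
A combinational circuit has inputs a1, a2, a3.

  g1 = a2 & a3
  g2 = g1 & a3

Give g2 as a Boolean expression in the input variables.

g1 = a2 & a3
g2 = g1 & a3 = (a2 & a3) & a3

(a2 & a3) & a3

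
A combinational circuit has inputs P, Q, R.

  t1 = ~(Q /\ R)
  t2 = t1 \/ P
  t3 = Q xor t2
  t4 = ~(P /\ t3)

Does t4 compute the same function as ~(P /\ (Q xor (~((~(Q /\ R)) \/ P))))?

t1 = ~(Q /\ R)
t2 = t1 \/ P = (~(Q /\ R)) \/ P
t3 = Q xor t2 = Q xor ((~(Q /\ R)) \/ P)
t4 = ~(P /\ t3) = ~(P /\ (Q xor ((~(Q /\ R)) \/ P)))
At P=1, Q=0, R=0: circuit gives 0, formula gives 1.

No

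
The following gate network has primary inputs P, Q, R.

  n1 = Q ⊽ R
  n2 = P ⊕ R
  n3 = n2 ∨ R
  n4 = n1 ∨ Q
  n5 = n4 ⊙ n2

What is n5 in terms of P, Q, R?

((Q ⊽ R) ∨ Q) ⊙ (P ⊕ R)

n1 = Q ⊽ R
n2 = P ⊕ R
n4 = n1 ∨ Q = (Q ⊽ R) ∨ Q
n5 = n4 ⊙ n2 = ((Q ⊽ R) ∨ Q) ⊙ (P ⊕ R)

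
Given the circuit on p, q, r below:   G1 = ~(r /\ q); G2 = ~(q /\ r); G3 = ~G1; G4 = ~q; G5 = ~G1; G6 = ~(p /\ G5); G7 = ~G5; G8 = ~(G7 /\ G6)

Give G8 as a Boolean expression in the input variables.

G1 = ~(r /\ q)
G5 = ~G1 = ~(~(r /\ q))
G6 = ~(p /\ G5) = ~(p /\ ~(~(r /\ q)))
G7 = ~G5 = ~~(~(r /\ q))
G8 = ~(G7 /\ G6) = ~(~~(~(r /\ q)) /\ (~(p /\ ~(~(r /\ q)))))

~(~~(~(r /\ q)) /\ (~(p /\ ~(~(r /\ q)))))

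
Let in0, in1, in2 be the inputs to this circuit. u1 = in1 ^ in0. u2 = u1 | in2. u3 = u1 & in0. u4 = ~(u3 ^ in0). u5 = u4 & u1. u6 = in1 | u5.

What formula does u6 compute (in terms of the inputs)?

u1 = in1 ^ in0
u3 = u1 & in0 = (in1 ^ in0) & in0
u4 = ~(u3 ^ in0) = ~(((in1 ^ in0) & in0) ^ in0)
u5 = u4 & u1 = (~(((in1 ^ in0) & in0) ^ in0)) & (in1 ^ in0)
u6 = in1 | u5 = in1 | ((~(((in1 ^ in0) & in0) ^ in0)) & (in1 ^ in0))

in1 | ((~(((in1 ^ in0) & in0) ^ in0)) & (in1 ^ in0))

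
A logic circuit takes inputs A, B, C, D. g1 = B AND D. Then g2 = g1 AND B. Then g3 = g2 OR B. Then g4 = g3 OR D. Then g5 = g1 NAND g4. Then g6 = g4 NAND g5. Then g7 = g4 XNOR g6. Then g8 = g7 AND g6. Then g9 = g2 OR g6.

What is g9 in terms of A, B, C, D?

((B AND D) AND B) OR (((((B AND D) AND B) OR B) OR D) NAND ((B AND D) NAND ((((B AND D) AND B) OR B) OR D)))

g1 = B AND D
g2 = g1 AND B = (B AND D) AND B
g3 = g2 OR B = ((B AND D) AND B) OR B
g4 = g3 OR D = (((B AND D) AND B) OR B) OR D
g5 = g1 NAND g4 = (B AND D) NAND ((((B AND D) AND B) OR B) OR D)
g6 = g4 NAND g5 = ((((B AND D) AND B) OR B) OR D) NAND ((B AND D) NAND ((((B AND D) AND B) OR B) OR D))
g9 = g2 OR g6 = ((B AND D) AND B) OR (((((B AND D) AND B) OR B) OR D) NAND ((B AND D) NAND ((((B AND D) AND B) OR B) OR D)))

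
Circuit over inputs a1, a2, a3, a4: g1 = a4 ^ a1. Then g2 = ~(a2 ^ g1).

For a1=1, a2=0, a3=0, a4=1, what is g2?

g1 = 1 ^ 1 = 0
g2 = ~(0 ^ 0) = 1

1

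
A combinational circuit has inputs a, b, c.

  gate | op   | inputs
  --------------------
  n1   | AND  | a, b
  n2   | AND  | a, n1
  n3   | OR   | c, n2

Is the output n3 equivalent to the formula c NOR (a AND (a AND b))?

n1 = a AND b
n2 = a AND n1 = a AND (a AND b)
n3 = c OR n2 = c OR (a AND (a AND b))
At a=0, b=0, c=0: circuit gives 0, formula gives 1.

No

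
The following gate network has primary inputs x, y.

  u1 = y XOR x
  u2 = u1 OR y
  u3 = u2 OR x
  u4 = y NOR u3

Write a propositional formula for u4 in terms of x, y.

y NOR (((y XOR x) OR y) OR x)

u1 = y XOR x
u2 = u1 OR y = (y XOR x) OR y
u3 = u2 OR x = ((y XOR x) OR y) OR x
u4 = y NOR u3 = y NOR (((y XOR x) OR y) OR x)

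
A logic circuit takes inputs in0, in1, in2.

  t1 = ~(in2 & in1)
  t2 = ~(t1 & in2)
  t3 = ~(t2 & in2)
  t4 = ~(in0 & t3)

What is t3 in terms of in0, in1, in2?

~((~((~(in2 & in1)) & in2)) & in2)

t1 = ~(in2 & in1)
t2 = ~(t1 & in2) = ~((~(in2 & in1)) & in2)
t3 = ~(t2 & in2) = ~((~((~(in2 & in1)) & in2)) & in2)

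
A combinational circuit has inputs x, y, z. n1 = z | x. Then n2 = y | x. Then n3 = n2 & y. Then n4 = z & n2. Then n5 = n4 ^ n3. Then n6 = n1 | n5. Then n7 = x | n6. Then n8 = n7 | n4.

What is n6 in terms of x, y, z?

n1 = z | x
n2 = y | x
n3 = n2 & y = (y | x) & y
n4 = z & n2 = z & (y | x)
n5 = n4 ^ n3 = (z & (y | x)) ^ ((y | x) & y)
n6 = n1 | n5 = (z | x) | ((z & (y | x)) ^ ((y | x) & y))

(z | x) | ((z & (y | x)) ^ ((y | x) & y))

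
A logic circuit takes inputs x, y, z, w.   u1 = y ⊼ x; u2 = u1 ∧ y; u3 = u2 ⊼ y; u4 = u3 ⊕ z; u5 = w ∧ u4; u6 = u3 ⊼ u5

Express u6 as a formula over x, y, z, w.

(((y ⊼ x) ∧ y) ⊼ y) ⊼ (w ∧ ((((y ⊼ x) ∧ y) ⊼ y) ⊕ z))

u1 = y ⊼ x
u2 = u1 ∧ y = (y ⊼ x) ∧ y
u3 = u2 ⊼ y = ((y ⊼ x) ∧ y) ⊼ y
u4 = u3 ⊕ z = (((y ⊼ x) ∧ y) ⊼ y) ⊕ z
u5 = w ∧ u4 = w ∧ ((((y ⊼ x) ∧ y) ⊼ y) ⊕ z)
u6 = u3 ⊼ u5 = (((y ⊼ x) ∧ y) ⊼ y) ⊼ (w ∧ ((((y ⊼ x) ∧ y) ⊼ y) ⊕ z))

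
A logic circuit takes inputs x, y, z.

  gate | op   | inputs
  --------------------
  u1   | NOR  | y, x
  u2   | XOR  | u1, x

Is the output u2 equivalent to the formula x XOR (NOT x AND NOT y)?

u1 = y NOR x
u2 = u1 XOR x = (y NOR x) XOR x
At x=0, y=1, z=0: circuit gives 0, formula gives 0.
At x=0, y=0, z=0: circuit gives 1, formula gives 1.
Agrees on all 8 inputs.

Yes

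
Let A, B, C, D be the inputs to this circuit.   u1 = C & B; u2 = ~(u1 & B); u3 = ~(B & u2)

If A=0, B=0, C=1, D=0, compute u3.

1

u1 = 1 & 0 = 0
u2 = ~(0 & 0) = 1
u3 = ~(0 & 1) = 1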